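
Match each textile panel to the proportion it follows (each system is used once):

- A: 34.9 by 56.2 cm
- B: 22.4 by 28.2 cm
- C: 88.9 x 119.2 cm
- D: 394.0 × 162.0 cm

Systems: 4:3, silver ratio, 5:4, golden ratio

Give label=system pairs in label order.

A=golden ratio, B=5:4, C=4:3, D=silver ratio

A = 56.2/34.9 ≈ 1.610 → golden ratio (1.618)
B = 28.2/22.4 ≈ 1.259 → 5:4 (1.250)
C = 119.2/88.9 ≈ 1.341 → 4:3 (1.333)
D = 394.0/162.0 ≈ 2.432 → silver ratio (2.414)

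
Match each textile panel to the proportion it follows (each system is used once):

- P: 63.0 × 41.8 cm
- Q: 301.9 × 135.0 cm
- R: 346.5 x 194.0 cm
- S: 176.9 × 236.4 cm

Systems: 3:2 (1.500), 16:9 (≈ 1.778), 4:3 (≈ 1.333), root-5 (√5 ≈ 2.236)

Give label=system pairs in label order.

P=3:2, Q=root-5, R=16:9, S=4:3

P = 63.0/41.8 ≈ 1.507 → 3:2 (1.500)
Q = 301.9/135.0 ≈ 2.236 → root-5 (2.236)
R = 346.5/194.0 ≈ 1.786 → 16:9 (1.778)
S = 236.4/176.9 ≈ 1.336 → 4:3 (1.333)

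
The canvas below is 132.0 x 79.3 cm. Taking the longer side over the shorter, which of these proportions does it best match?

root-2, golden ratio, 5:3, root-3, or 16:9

132.0/79.3 ≈ 1.665. Nearest candidates are 5:3 (1.667, off by 0.002) and golden ratio (1.618, off by 0.047).

5:3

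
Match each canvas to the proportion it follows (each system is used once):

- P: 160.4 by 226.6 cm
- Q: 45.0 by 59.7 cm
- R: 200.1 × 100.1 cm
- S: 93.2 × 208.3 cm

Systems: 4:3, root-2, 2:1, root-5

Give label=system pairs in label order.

P=root-2, Q=4:3, R=2:1, S=root-5

P = 226.6/160.4 ≈ 1.413 → root-2 (1.414)
Q = 59.7/45.0 ≈ 1.327 → 4:3 (1.333)
R = 200.1/100.1 ≈ 1.999 → 2:1 (2.000)
S = 208.3/93.2 ≈ 2.235 → root-5 (2.236)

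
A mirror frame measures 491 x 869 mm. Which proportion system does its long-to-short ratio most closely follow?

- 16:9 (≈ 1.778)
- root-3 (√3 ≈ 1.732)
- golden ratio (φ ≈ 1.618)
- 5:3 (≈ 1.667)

16:9

869/491 ≈ 1.770. Nearest candidates are 16:9 (1.778, off by 0.008) and root-3 (1.732, off by 0.038).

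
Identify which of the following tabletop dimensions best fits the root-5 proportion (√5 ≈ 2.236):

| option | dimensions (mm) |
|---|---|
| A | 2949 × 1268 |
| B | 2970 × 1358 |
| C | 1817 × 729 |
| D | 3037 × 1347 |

D

Ratios (long/short): A ≈ 2.326; B ≈ 2.187; C ≈ 2.492; D ≈ 2.255.
root-5 ≈ 2.236; option D is nearest (Δ 0.019).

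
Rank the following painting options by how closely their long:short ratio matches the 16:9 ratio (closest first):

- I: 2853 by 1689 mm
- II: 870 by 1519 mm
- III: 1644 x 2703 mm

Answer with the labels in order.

I: 2853/1689 ≈ 1.689 → |1.689 − 1.778| = 0.089
II: 1519/870 ≈ 1.746 → |1.746 − 1.778| = 0.032
III: 2703/1644 ≈ 1.644 → |1.644 − 1.778| = 0.134

II, I, III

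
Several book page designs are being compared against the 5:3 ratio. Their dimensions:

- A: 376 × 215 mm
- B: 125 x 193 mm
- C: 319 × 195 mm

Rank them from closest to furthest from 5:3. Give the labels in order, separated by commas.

C, A, B

Ratios: A = 376 / 215 ≈ 1.749; B = 193 / 125 ≈ 1.544; C = 319 / 195 ≈ 1.636.
|Δ from 1.667|: A 0.082; B 0.123; C 0.031.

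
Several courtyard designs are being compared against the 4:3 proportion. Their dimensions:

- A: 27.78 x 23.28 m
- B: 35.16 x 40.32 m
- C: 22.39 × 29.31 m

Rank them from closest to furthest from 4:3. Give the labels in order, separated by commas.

Ratios: A = 27.78 / 23.28 ≈ 1.193; B = 40.32 / 35.16 ≈ 1.147; C = 29.31 / 22.39 ≈ 1.309.
|Δ from 1.333|: A 0.140; B 0.186; C 0.024.

C, A, B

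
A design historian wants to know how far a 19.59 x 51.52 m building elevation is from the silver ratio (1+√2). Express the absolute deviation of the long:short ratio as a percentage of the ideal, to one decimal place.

Ratio = 51.52 / 19.59 ≈ 2.6299.
Ideal silver ratio ≈ 2.4142. |2.6299 − 2.4142| / 2.4142 ≈ 8.93% → 8.9%.

8.9%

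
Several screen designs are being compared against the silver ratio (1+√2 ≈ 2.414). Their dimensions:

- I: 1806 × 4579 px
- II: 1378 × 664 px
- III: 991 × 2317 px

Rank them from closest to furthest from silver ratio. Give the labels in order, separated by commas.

III, I, II

I: 4579/1806 ≈ 2.535 → |2.535 − 2.414| = 0.121
II: 1378/664 ≈ 2.075 → |2.075 − 2.414| = 0.339
III: 2317/991 ≈ 2.338 → |2.338 − 2.414| = 0.076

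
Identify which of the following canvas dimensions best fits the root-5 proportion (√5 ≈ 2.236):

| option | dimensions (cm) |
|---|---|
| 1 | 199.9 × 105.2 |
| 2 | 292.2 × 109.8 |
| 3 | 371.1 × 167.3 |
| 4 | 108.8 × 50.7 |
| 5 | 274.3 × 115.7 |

Target root-5 ≈ 2.236.
1: 1.900 (Δ0.336)  2: 2.661 (Δ0.425)  3: 2.218 (Δ0.018)  4: 2.146 (Δ0.090)  5: 2.371 (Δ0.135)

3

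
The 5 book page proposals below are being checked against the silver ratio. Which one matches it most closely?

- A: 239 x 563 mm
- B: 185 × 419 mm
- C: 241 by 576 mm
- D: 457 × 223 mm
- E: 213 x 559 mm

Ratios (long/short): A ≈ 2.356; B ≈ 2.265; C ≈ 2.390; D ≈ 2.049; E ≈ 2.624.
silver ratio ≈ 2.414; option C is nearest (Δ 0.024).

C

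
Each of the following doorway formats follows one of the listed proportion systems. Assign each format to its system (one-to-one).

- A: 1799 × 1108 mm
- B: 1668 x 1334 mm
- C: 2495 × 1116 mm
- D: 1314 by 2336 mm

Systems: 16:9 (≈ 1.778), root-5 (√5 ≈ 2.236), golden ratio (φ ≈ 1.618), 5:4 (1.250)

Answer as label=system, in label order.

A=golden ratio, B=5:4, C=root-5, D=16:9

A = 1799/1108 ≈ 1.624 → golden ratio (1.618)
B = 1668/1334 ≈ 1.250 → 5:4 (1.250)
C = 2495/1116 ≈ 2.236 → root-5 (2.236)
D = 2336/1314 ≈ 1.778 → 16:9 (1.778)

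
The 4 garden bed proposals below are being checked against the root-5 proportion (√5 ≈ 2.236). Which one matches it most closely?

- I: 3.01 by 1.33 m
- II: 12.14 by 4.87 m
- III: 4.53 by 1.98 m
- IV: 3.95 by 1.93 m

Target root-5 ≈ 2.236.
I: 2.263 (Δ0.027)  II: 2.493 (Δ0.257)  III: 2.288 (Δ0.052)  IV: 2.047 (Δ0.189)

I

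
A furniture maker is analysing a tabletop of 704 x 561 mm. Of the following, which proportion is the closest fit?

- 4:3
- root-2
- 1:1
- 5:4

5:4

704/561 ≈ 1.255. Nearest candidates are 5:4 (1.250, off by 0.005) and 4:3 (1.333, off by 0.078).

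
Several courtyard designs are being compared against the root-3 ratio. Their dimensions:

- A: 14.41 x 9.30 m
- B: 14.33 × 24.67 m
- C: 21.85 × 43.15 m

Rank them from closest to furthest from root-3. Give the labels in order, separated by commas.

A: 14.41/9.30 ≈ 1.549 → |1.549 − 1.732| = 0.183
B: 24.67/14.33 ≈ 1.722 → |1.722 − 1.732| = 0.010
C: 43.15/21.85 ≈ 1.975 → |1.975 − 1.732| = 0.243

B, A, C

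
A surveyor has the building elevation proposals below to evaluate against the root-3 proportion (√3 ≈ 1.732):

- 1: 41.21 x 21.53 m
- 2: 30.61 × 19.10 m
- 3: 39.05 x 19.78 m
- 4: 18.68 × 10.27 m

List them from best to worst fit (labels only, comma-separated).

4, 2, 1, 3

1: 41.21/21.53 ≈ 1.914 → |1.914 − 1.732| = 0.182
2: 30.61/19.10 ≈ 1.603 → |1.603 − 1.732| = 0.129
3: 39.05/19.78 ≈ 1.974 → |1.974 − 1.732| = 0.242
4: 18.68/10.27 ≈ 1.819 → |1.819 − 1.732| = 0.087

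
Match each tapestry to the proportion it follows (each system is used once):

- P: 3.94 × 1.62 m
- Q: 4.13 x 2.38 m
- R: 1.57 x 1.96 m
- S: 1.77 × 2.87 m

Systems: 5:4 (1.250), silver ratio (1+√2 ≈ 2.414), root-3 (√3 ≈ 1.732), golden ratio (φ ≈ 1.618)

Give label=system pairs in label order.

P=silver ratio, Q=root-3, R=5:4, S=golden ratio

P = 3.94/1.62 ≈ 2.432 → silver ratio (2.414)
Q = 4.13/2.38 ≈ 1.735 → root-3 (1.732)
R = 1.96/1.57 ≈ 1.248 → 5:4 (1.250)
S = 2.87/1.77 ≈ 1.621 → golden ratio (1.618)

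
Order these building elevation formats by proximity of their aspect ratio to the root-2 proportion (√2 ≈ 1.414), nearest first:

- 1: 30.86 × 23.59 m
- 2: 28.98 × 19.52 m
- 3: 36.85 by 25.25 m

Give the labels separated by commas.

Ratios: 1 = 30.86 / 23.59 ≈ 1.308; 2 = 28.98 / 19.52 ≈ 1.485; 3 = 36.85 / 25.25 ≈ 1.459.
|Δ from 1.414|: 1 0.106; 2 0.071; 3 0.045.

3, 2, 1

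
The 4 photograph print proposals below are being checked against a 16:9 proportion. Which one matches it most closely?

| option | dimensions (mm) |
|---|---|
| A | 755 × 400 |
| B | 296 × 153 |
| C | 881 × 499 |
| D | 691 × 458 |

C

Target 16:9 ≈ 1.778.
A: 1.887 (Δ0.109)  B: 1.935 (Δ0.157)  C: 1.766 (Δ0.012)  D: 1.509 (Δ0.269)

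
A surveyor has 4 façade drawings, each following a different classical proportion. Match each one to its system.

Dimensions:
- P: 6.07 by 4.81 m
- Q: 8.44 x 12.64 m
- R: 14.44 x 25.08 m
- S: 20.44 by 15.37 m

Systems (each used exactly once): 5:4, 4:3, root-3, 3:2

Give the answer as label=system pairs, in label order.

P=5:4, Q=3:2, R=root-3, S=4:3

Ratios: P ≈ 1.262; Q ≈ 1.498; R ≈ 1.737; S ≈ 1.330.
Targets: 5:4 ≈ 1.250; 4:3 ≈ 1.333; root-3 ≈ 1.732; 3:2 ≈ 1.500.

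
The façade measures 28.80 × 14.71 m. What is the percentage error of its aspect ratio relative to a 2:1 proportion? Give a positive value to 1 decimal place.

Ratio = 28.80 / 14.71 ≈ 1.9579.
Ideal 2:1 = 2.0000. |1.9579 − 2.0000| / 2.0000 ≈ 2.11% → 2.1%.

2.1%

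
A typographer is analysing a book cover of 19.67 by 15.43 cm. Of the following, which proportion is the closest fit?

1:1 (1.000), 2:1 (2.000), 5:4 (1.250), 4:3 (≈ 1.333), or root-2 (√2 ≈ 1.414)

5:4

Ratio = 19.67 / 15.43 ≈ 1.275.
Distances: 1:1 1.000 (Δ 0.275); 2:1 2.000 (Δ 0.725); 5:4 1.250 (Δ 0.025); 4:3 1.333 (Δ 0.058); root-2 1.414 (Δ 0.139).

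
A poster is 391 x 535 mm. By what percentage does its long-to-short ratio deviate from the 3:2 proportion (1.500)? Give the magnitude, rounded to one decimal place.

8.8%

Ratio = 535 / 391 ≈ 1.3683.
Ideal 3:2 = 1.5000. |1.3683 − 1.5000| / 1.5000 ≈ 8.78% → 8.8%.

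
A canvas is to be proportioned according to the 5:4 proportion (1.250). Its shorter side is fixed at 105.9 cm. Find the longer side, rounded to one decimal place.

132.4 cm

5:4 = 1.25000.
Longer side = 105.9 × 1.25000 ≈ 132.375 → 132.4 cm.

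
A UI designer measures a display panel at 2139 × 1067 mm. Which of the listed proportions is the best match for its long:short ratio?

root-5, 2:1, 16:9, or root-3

2:1

Ratio = 2139 / 1067 ≈ 2.005.
Distances: root-5 2.236 (Δ 0.231); 2:1 2.000 (Δ 0.005); 16:9 1.778 (Δ 0.227); root-3 1.732 (Δ 0.273).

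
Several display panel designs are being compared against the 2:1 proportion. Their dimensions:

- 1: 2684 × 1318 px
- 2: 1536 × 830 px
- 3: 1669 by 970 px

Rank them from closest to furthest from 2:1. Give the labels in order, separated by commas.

1, 2, 3

1: 2684/1318 ≈ 2.036 → |2.036 − 2.000| = 0.036
2: 1536/830 ≈ 1.851 → |1.851 − 2.000| = 0.149
3: 1669/970 ≈ 1.721 → |1.721 − 2.000| = 0.279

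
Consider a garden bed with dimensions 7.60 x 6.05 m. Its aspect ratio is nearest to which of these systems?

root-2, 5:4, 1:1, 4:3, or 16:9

5:4

Ratio = 7.60 / 6.05 ≈ 1.256.
Distances: root-2 1.414 (Δ 0.158); 5:4 1.250 (Δ 0.006); 1:1 1.000 (Δ 0.256); 4:3 1.333 (Δ 0.077); 16:9 1.778 (Δ 0.522).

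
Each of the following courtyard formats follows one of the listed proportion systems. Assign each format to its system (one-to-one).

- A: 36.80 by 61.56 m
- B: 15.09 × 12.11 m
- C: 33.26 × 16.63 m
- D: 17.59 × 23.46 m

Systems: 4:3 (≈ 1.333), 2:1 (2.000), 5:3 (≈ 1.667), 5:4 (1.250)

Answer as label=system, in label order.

Ratios: A ≈ 1.673; B ≈ 1.246; C ≈ 2.000; D ≈ 1.334.
Targets: 4:3 ≈ 1.333; 2:1 ≈ 2.000; 5:3 ≈ 1.667; 5:4 ≈ 1.250.

A=5:3, B=5:4, C=2:1, D=4:3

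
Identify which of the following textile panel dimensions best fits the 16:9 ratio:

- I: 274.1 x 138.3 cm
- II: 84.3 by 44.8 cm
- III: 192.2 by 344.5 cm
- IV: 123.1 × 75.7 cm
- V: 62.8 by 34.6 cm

III

Ratios (long/short): I ≈ 1.982; II ≈ 1.882; III ≈ 1.792; IV ≈ 1.626; V ≈ 1.815.
16:9 ≈ 1.778; option III is nearest (Δ 0.014).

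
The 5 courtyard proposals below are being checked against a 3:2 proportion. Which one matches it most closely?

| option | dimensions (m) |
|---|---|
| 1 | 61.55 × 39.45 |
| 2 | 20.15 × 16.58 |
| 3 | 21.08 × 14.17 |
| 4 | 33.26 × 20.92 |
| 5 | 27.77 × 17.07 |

3

Ratios (long/short): 1 ≈ 1.560; 2 ≈ 1.215; 3 ≈ 1.488; 4 ≈ 1.590; 5 ≈ 1.627.
3:2 ≈ 1.500; option 3 is nearest (Δ 0.012).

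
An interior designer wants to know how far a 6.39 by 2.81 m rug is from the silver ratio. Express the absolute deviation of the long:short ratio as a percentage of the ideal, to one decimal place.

5.8%

Ratio = 6.39 / 2.81 ≈ 2.2740.
Ideal silver ratio ≈ 2.4142. |2.2740 − 2.4142| / 2.4142 ≈ 5.81% → 5.8%.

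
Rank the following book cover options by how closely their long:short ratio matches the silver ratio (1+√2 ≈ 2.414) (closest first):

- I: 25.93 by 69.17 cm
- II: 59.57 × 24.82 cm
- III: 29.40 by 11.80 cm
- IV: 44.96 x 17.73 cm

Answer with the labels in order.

II, III, IV, I

I: 69.17/25.93 ≈ 2.668 → |2.668 − 2.414| = 0.254
II: 59.57/24.82 ≈ 2.400 → |2.400 − 2.414| = 0.014
III: 29.40/11.80 ≈ 2.492 → |2.492 − 2.414| = 0.078
IV: 44.96/17.73 ≈ 2.536 → |2.536 − 2.414| = 0.122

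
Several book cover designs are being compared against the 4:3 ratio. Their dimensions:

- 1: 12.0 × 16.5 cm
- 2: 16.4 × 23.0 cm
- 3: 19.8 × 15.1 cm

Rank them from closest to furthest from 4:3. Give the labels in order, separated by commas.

3, 1, 2

1: 16.5/12.0 ≈ 1.375 → |1.375 − 1.333| = 0.042
2: 23.0/16.4 ≈ 1.402 → |1.402 − 1.333| = 0.069
3: 19.8/15.1 ≈ 1.311 → |1.311 − 1.333| = 0.022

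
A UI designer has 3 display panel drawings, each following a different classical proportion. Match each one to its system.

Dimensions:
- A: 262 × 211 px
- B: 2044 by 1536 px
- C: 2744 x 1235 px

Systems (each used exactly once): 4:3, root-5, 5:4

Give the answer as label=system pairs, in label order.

Ratios: A ≈ 1.242; B ≈ 1.331; C ≈ 2.222.
Targets: 4:3 ≈ 1.333; root-5 ≈ 2.236; 5:4 ≈ 1.250.

A=5:4, B=4:3, C=root-5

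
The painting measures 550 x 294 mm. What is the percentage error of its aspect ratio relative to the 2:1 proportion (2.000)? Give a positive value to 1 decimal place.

Ratio = 550 / 294 ≈ 1.8707.
Ideal 2:1 = 2.0000. |1.8707 − 2.0000| / 2.0000 ≈ 6.46% → 6.5%.

6.5%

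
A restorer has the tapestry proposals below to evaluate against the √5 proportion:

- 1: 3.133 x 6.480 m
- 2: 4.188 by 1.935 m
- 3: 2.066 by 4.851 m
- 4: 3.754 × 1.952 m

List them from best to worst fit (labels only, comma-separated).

Ratios: 1 = 6.480 / 3.133 ≈ 2.068; 2 = 4.188 / 1.935 ≈ 2.164; 3 = 4.851 / 2.066 ≈ 2.348; 4 = 3.754 / 1.952 ≈ 1.923.
|Δ from 2.236|: 1 0.168; 2 0.072; 3 0.112; 4 0.313.

2, 3, 1, 4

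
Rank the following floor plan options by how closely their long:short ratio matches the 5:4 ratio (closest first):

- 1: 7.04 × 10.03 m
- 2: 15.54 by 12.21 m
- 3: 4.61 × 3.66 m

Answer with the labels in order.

3, 2, 1

Ratios: 1 = 10.03 / 7.04 ≈ 1.425; 2 = 15.54 / 12.21 ≈ 1.273; 3 = 4.61 / 3.66 ≈ 1.260.
|Δ from 1.250|: 1 0.175; 2 0.023; 3 0.010.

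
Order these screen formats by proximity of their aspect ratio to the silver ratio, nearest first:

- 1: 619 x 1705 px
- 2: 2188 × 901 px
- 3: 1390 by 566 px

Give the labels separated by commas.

1: 1705/619 ≈ 2.754 → |2.754 − 2.414| = 0.340
2: 2188/901 ≈ 2.428 → |2.428 − 2.414| = 0.014
3: 1390/566 ≈ 2.456 → |2.456 − 2.414| = 0.042

2, 3, 1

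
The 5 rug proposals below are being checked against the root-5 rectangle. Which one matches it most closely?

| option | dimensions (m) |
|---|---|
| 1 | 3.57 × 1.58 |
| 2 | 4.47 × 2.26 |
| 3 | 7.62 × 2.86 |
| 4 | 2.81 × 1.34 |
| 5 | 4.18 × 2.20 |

1

Target root-5 ≈ 2.236.
1: 2.259 (Δ0.023)  2: 1.978 (Δ0.258)  3: 2.664 (Δ0.428)  4: 2.097 (Δ0.139)  5: 1.900 (Δ0.336)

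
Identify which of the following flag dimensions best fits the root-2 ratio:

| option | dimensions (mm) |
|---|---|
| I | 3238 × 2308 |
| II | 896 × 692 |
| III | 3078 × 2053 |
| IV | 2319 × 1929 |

I

Ratios (long/short): I ≈ 1.403; II ≈ 1.295; III ≈ 1.499; IV ≈ 1.202.
root-2 ≈ 1.414; option I is nearest (Δ 0.011).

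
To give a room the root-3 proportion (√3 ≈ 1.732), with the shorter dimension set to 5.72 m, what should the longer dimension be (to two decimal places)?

9.91 m

root-3 ≈ 1.73205.
Longer side = 5.72 × 1.73205 ≈ 9.9073 → 9.91 m.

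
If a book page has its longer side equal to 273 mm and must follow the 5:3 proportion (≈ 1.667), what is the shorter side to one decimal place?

5:3 ≈ 1.66667.
Shorter side = 273 ÷ 1.66667 ≈ 163.800 → 163.8 mm.

163.8 mm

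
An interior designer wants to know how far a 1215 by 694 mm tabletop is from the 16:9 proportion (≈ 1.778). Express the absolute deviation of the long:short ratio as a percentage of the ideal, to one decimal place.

Ratio = 1215 / 694 ≈ 1.7507.
Ideal 16:9 ≈ 1.7778. |1.7507 − 1.7778| / 1.7778 ≈ 1.52% → 1.5%.

1.5%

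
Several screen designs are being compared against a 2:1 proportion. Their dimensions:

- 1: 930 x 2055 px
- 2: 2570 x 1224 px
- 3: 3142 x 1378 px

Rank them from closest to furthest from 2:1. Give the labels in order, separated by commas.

1: 2055/930 ≈ 2.210 → |2.210 − 2.000| = 0.210
2: 2570/1224 ≈ 2.100 → |2.100 − 2.000| = 0.100
3: 3142/1378 ≈ 2.280 → |2.280 − 2.000| = 0.280

2, 1, 3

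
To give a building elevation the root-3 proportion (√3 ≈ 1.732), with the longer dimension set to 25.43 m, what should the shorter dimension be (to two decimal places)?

14.68 m

root-3 ≈ 1.73205.
Shorter side = 25.43 ÷ 1.73205 ≈ 14.6820 → 14.68 m.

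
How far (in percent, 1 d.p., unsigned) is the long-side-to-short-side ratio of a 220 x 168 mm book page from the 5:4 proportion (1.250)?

4.8%

Ratio = 220 / 168 ≈ 1.3095.
Ideal 5:4 = 1.2500. |1.3095 − 1.2500| / 1.2500 ≈ 4.76% → 4.8%.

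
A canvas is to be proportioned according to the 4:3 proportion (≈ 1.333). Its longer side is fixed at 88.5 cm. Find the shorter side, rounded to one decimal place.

4:3 ≈ 1.33333.
Shorter side = 88.5 ÷ 1.33333 ≈ 66.375 → 66.4 cm.

66.4 cm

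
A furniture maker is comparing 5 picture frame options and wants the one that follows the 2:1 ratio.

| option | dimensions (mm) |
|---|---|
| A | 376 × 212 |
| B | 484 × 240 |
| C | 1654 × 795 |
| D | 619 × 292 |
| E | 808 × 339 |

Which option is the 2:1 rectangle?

B

Ratios (long/short): A ≈ 1.774; B ≈ 2.017; C ≈ 2.081; D ≈ 2.120; E ≈ 2.383.
2:1 ≈ 2.000; option B is nearest (Δ 0.017).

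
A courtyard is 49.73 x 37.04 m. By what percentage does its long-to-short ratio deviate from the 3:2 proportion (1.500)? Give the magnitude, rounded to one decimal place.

Ratio = 49.73 / 37.04 ≈ 1.3426.
Ideal 3:2 = 1.5000. |1.3426 − 1.5000| / 1.5000 ≈ 10.49% → 10.5%.

10.5%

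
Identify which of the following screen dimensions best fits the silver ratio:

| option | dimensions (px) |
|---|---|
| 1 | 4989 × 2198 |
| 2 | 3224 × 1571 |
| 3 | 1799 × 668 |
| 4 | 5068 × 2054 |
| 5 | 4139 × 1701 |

5

Ratios (long/short): 1 ≈ 2.270; 2 ≈ 2.052; 3 ≈ 2.693; 4 ≈ 2.467; 5 ≈ 2.433.
silver ratio ≈ 2.414; option 5 is nearest (Δ 0.019).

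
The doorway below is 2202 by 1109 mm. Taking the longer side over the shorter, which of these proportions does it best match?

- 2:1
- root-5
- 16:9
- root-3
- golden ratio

2:1

2202/1109 ≈ 1.986. Nearest candidates are 2:1 (2.000, off by 0.014) and 16:9 (1.778, off by 0.208).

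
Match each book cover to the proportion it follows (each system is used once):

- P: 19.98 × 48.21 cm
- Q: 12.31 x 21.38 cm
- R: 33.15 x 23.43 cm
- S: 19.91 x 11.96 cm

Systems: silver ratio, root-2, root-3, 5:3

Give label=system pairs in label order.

Ratios: P ≈ 2.413; Q ≈ 1.737; R ≈ 1.415; S ≈ 1.665.
Targets: silver ratio ≈ 2.414; root-2 ≈ 1.414; root-3 ≈ 1.732; 5:3 ≈ 1.667.

P=silver ratio, Q=root-3, R=root-2, S=5:3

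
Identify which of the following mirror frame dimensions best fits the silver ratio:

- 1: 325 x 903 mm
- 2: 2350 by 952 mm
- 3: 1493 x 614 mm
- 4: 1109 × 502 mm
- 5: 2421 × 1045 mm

3

Target silver ratio ≈ 2.414.
1: 2.778 (Δ0.364)  2: 2.468 (Δ0.054)  3: 2.432 (Δ0.018)  4: 2.209 (Δ0.205)  5: 2.317 (Δ0.097)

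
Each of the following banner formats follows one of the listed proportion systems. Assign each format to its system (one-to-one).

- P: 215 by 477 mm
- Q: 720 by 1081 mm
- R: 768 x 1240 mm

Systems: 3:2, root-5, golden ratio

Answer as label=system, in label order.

P=root-5, Q=3:2, R=golden ratio

P = 477/215 ≈ 2.219 → root-5 (2.236)
Q = 1081/720 ≈ 1.501 → 3:2 (1.500)
R = 1240/768 ≈ 1.615 → golden ratio (1.618)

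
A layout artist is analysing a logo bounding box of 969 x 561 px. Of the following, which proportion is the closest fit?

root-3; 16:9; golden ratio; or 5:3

root-3

Ratio = 969 / 561 ≈ 1.727.
Distances: root-3 1.732 (Δ 0.005); 16:9 1.778 (Δ 0.051); golden ratio 1.618 (Δ 0.109); 5:3 1.667 (Δ 0.060).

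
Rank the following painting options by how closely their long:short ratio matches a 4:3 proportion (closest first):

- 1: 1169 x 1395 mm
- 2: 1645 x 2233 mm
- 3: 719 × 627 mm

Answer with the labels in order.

Ratios: 1 = 1395 / 1169 ≈ 1.193; 2 = 2233 / 1645 ≈ 1.357; 3 = 719 / 627 ≈ 1.147.
|Δ from 1.333|: 1 0.140; 2 0.024; 3 0.186.

2, 1, 3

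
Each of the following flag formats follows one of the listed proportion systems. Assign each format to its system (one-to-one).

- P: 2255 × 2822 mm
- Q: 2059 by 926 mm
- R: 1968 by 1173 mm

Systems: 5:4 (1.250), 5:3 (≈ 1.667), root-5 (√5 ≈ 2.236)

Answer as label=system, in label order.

P = 2822/2255 ≈ 1.251 → 5:4 (1.250)
Q = 2059/926 ≈ 2.224 → root-5 (2.236)
R = 1968/1173 ≈ 1.678 → 5:3 (1.667)

P=5:4, Q=root-5, R=5:3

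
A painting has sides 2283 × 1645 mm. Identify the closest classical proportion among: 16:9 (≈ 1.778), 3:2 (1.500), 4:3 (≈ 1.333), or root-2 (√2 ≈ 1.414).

2283/1645 ≈ 1.388. Nearest candidates are root-2 (1.414, off by 0.026) and 4:3 (1.333, off by 0.055).

root-2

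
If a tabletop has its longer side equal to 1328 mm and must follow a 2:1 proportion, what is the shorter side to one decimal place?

664.0 mm

2:1 = 2.00000.
Shorter side = 1328 ÷ 2.00000 ≈ 664.000 → 664.0 mm.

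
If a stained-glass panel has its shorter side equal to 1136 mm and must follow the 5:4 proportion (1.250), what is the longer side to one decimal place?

1420.0 mm

5:4 = 1.25000.
Longer side = 1136 × 1.25000 ≈ 1420.000 → 1420.0 mm.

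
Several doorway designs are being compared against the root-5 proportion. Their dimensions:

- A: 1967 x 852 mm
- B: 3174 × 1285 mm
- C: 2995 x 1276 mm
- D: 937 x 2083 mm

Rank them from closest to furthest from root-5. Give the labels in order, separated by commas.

Ratios: A = 1967 / 852 ≈ 2.309; B = 3174 / 1285 ≈ 2.470; C = 2995 / 1276 ≈ 2.347; D = 2083 / 937 ≈ 2.223.
|Δ from 2.236|: A 0.073; B 0.234; C 0.111; D 0.013.

D, A, C, B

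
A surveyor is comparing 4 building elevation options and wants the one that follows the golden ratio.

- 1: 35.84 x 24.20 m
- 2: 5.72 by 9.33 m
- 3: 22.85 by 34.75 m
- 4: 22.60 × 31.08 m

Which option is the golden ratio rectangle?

Target golden ratio ≈ 1.618.
1: 1.481 (Δ0.137)  2: 1.631 (Δ0.013)  3: 1.521 (Δ0.097)  4: 1.375 (Δ0.243)

2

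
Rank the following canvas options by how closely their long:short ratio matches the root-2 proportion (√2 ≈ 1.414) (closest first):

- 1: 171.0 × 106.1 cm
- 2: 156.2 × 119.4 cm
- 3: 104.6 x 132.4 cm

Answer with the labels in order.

1: 171.0/106.1 ≈ 1.612 → |1.612 − 1.414| = 0.198
2: 156.2/119.4 ≈ 1.308 → |1.308 − 1.414| = 0.106
3: 132.4/104.6 ≈ 1.266 → |1.266 − 1.414| = 0.148

2, 3, 1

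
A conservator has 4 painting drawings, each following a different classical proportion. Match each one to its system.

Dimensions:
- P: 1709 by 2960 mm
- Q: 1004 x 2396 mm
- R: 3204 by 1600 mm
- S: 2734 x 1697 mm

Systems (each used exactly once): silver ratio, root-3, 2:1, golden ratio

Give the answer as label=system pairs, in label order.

P=root-3, Q=silver ratio, R=2:1, S=golden ratio

P = 2960/1709 ≈ 1.732 → root-3 (1.732)
Q = 2396/1004 ≈ 2.386 → silver ratio (2.414)
R = 3204/1600 ≈ 2.002 → 2:1 (2.000)
S = 2734/1697 ≈ 1.611 → golden ratio (1.618)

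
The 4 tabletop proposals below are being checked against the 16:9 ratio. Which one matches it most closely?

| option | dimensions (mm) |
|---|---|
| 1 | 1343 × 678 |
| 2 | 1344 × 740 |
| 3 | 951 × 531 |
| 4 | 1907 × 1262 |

3

Ratios (long/short): 1 ≈ 1.981; 2 ≈ 1.816; 3 ≈ 1.791; 4 ≈ 1.511.
16:9 ≈ 1.778; option 3 is nearest (Δ 0.013).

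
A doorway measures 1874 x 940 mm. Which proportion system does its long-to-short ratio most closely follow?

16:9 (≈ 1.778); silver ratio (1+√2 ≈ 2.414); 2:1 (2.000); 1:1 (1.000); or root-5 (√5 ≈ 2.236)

1874/940 ≈ 1.994. Nearest candidates are 2:1 (2.000, off by 0.006) and 16:9 (1.778, off by 0.216).

2:1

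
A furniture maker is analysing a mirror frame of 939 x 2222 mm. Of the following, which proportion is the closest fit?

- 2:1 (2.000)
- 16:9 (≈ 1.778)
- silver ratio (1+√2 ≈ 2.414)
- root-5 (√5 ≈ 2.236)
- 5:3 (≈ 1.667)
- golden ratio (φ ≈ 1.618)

silver ratio

2222/939 ≈ 2.366. Nearest candidates are silver ratio (2.414, off by 0.048) and root-5 (2.236, off by 0.130).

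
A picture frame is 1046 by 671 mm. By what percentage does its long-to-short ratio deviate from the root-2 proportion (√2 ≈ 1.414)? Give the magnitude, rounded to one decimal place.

10.2%

Ratio = 1046 / 671 ≈ 1.5589.
Ideal root-2 ≈ 1.4142. |1.5589 − 1.4142| / 1.4142 ≈ 10.23% → 10.2%.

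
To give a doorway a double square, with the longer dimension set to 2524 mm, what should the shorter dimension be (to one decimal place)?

2:1 = 2.00000.
Shorter side = 2524 ÷ 2.00000 ≈ 1262.000 → 1262.0 mm.

1262.0 mm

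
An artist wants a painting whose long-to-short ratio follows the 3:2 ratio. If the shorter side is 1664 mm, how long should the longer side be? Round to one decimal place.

3:2 = 1.50000.
Longer side = 1664 × 1.50000 ≈ 2496.000 → 2496.0 mm.

2496.0 mm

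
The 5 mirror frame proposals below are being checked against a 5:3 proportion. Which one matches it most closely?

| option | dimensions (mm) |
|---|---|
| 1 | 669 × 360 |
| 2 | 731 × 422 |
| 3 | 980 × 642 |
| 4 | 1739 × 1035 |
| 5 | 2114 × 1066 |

Ratios (long/short): 1 ≈ 1.858; 2 ≈ 1.732; 3 ≈ 1.526; 4 ≈ 1.680; 5 ≈ 1.983.
5:3 ≈ 1.667; option 4 is nearest (Δ 0.013).

4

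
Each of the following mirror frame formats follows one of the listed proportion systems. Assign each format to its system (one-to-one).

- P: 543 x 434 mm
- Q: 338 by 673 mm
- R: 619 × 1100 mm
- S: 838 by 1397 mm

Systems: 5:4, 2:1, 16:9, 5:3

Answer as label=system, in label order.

P=5:4, Q=2:1, R=16:9, S=5:3

P = 543/434 ≈ 1.251 → 5:4 (1.250)
Q = 673/338 ≈ 1.991 → 2:1 (2.000)
R = 1100/619 ≈ 1.777 → 16:9 (1.778)
S = 1397/838 ≈ 1.667 → 5:3 (1.667)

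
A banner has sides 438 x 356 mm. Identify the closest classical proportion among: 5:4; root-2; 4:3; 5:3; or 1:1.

Ratio = 438 / 356 ≈ 1.230.
Distances: 5:4 1.250 (Δ 0.020); root-2 1.414 (Δ 0.184); 4:3 1.333 (Δ 0.103); 5:3 1.667 (Δ 0.437); 1:1 1.000 (Δ 0.230).

5:4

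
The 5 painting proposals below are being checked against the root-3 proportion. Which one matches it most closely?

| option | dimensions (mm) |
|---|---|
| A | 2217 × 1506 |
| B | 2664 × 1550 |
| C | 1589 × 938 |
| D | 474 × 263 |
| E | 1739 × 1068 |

B

Ratios (long/short): A ≈ 1.472; B ≈ 1.719; C ≈ 1.694; D ≈ 1.802; E ≈ 1.628.
root-3 ≈ 1.732; option B is nearest (Δ 0.013).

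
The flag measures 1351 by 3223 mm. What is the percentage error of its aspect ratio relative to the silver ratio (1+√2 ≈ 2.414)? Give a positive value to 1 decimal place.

Ratio = 3223 / 1351 ≈ 2.3856.
Ideal silver ratio ≈ 2.4142. |2.3856 − 2.4142| / 2.4142 ≈ 1.18% → 1.2%.

1.2%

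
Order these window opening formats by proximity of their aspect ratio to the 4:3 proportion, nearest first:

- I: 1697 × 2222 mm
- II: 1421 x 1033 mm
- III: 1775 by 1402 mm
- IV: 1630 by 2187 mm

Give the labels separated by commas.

I: 2222/1697 ≈ 1.309 → |1.309 − 1.333| = 0.024
II: 1421/1033 ≈ 1.376 → |1.376 − 1.333| = 0.043
III: 1775/1402 ≈ 1.266 → |1.266 − 1.333| = 0.067
IV: 2187/1630 ≈ 1.342 → |1.342 − 1.333| = 0.009

IV, I, II, III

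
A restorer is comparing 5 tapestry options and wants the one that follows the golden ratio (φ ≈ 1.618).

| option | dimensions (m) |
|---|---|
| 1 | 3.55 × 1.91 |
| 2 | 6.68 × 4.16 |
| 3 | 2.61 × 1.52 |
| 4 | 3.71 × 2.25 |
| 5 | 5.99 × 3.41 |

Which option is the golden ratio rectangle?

Ratios (long/short): 1 ≈ 1.859; 2 ≈ 1.606; 3 ≈ 1.717; 4 ≈ 1.649; 5 ≈ 1.757.
golden ratio ≈ 1.618; option 2 is nearest (Δ 0.012).

2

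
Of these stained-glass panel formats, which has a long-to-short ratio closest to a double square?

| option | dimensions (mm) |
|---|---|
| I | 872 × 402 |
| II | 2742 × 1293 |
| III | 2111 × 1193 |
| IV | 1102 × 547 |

Target 2:1 ≈ 2.000.
I: 2.169 (Δ0.169)  II: 2.121 (Δ0.121)  III: 1.769 (Δ0.231)  IV: 2.015 (Δ0.015)

IV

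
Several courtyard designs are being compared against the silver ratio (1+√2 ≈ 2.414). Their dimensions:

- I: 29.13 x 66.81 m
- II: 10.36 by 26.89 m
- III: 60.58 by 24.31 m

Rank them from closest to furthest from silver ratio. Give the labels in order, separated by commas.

I: 66.81/29.13 ≈ 2.294 → |2.294 − 2.414| = 0.120
II: 26.89/10.36 ≈ 2.596 → |2.596 − 2.414| = 0.182
III: 60.58/24.31 ≈ 2.492 → |2.492 − 2.414| = 0.078

III, I, II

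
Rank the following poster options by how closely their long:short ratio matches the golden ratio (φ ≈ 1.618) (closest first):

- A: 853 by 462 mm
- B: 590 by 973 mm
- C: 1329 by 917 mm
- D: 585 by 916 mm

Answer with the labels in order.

Ratios: A = 853 / 462 ≈ 1.846; B = 973 / 590 ≈ 1.649; C = 1329 / 917 ≈ 1.449; D = 916 / 585 ≈ 1.566.
|Δ from 1.618|: A 0.228; B 0.031; C 0.169; D 0.052.

B, D, C, A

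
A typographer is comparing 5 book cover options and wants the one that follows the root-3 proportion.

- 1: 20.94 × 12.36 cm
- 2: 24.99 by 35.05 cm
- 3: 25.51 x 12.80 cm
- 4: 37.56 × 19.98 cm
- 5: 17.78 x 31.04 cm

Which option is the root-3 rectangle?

Target root-3 ≈ 1.732.
1: 1.694 (Δ0.038)  2: 1.403 (Δ0.329)  3: 1.993 (Δ0.261)  4: 1.880 (Δ0.148)  5: 1.746 (Δ0.014)

5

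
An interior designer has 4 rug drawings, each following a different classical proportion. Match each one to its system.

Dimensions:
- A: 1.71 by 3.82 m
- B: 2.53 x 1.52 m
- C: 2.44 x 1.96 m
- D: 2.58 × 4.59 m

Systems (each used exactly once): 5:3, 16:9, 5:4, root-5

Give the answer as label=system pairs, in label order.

A = 3.82/1.71 ≈ 2.234 → root-5 (2.236)
B = 2.53/1.52 ≈ 1.664 → 5:3 (1.667)
C = 2.44/1.96 ≈ 1.245 → 5:4 (1.250)
D = 4.59/2.58 ≈ 1.779 → 16:9 (1.778)

A=root-5, B=5:3, C=5:4, D=16:9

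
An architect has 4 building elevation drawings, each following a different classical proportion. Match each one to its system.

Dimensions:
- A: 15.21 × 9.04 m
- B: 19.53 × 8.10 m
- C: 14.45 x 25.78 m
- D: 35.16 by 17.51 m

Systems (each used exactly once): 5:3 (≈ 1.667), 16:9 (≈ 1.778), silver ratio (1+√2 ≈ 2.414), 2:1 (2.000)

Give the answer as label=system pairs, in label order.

A=5:3, B=silver ratio, C=16:9, D=2:1

A = 15.21/9.04 ≈ 1.683 → 5:3 (1.667)
B = 19.53/8.10 ≈ 2.411 → silver ratio (2.414)
C = 25.78/14.45 ≈ 1.784 → 16:9 (1.778)
D = 35.16/17.51 ≈ 2.008 → 2:1 (2.000)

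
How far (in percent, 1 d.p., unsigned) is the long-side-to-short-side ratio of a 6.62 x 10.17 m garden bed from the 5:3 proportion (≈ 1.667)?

Ratio = 10.17 / 6.62 ≈ 1.5363.
Ideal 5:3 ≈ 1.6667. |1.5363 − 1.6667| / 1.6667 ≈ 7.82% → 7.8%.

7.8%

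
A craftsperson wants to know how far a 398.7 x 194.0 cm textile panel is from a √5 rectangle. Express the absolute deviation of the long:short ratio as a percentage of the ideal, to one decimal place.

Ratio = 398.7 / 194.0 ≈ 2.0552.
Ideal root-5 ≈ 2.2361. |2.0552 − 2.2361| / 2.2361 ≈ 8.09% → 8.1%.

8.1%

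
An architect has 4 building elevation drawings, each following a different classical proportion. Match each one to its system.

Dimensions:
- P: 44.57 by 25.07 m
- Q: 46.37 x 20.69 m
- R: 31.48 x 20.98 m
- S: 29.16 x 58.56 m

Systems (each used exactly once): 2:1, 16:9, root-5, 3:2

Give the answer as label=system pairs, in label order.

P=16:9, Q=root-5, R=3:2, S=2:1

P = 44.57/25.07 ≈ 1.778 → 16:9 (1.778)
Q = 46.37/20.69 ≈ 2.241 → root-5 (2.236)
R = 31.48/20.98 ≈ 1.500 → 3:2 (1.500)
S = 58.56/29.16 ≈ 2.008 → 2:1 (2.000)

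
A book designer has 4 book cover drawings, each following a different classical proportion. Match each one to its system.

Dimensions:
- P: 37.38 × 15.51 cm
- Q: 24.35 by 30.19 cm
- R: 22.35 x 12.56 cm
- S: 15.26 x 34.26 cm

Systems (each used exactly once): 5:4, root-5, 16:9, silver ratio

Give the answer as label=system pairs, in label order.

P = 37.38/15.51 ≈ 2.410 → silver ratio (2.414)
Q = 30.19/24.35 ≈ 1.240 → 5:4 (1.250)
R = 22.35/12.56 ≈ 1.779 → 16:9 (1.778)
S = 34.26/15.26 ≈ 2.245 → root-5 (2.236)

P=silver ratio, Q=5:4, R=16:9, S=root-5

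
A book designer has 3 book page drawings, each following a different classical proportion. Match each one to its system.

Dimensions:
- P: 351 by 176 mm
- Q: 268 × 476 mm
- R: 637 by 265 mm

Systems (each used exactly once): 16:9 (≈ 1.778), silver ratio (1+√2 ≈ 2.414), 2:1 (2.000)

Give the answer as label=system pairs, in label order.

Ratios: P ≈ 1.994; Q ≈ 1.776; R ≈ 2.404.
Targets: 16:9 ≈ 1.778; silver ratio ≈ 2.414; 2:1 ≈ 2.000.

P=2:1, Q=16:9, R=silver ratio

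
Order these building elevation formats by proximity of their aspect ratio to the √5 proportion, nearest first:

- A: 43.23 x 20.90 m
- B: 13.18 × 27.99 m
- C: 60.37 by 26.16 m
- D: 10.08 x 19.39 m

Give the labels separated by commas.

C, B, A, D

Ratios: A = 43.23 / 20.90 ≈ 2.068; B = 27.99 / 13.18 ≈ 2.124; C = 60.37 / 26.16 ≈ 2.308; D = 19.39 / 10.08 ≈ 1.924.
|Δ from 2.236|: A 0.168; B 0.112; C 0.072; D 0.312.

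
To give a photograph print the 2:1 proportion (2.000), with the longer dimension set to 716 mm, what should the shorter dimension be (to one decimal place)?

2:1 = 2.00000.
Shorter side = 716 ÷ 2.00000 ≈ 358.000 → 358.0 mm.

358.0 mm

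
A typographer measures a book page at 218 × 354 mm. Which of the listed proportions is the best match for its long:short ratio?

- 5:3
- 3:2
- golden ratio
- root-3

golden ratio

354/218 ≈ 1.624. Nearest candidates are golden ratio (1.618, off by 0.006) and 5:3 (1.667, off by 0.043).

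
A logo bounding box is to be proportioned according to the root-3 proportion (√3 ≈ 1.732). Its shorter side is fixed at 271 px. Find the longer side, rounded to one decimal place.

root-3 ≈ 1.73205.
Longer side = 271 × 1.73205 ≈ 469.386 → 469.4 px.

469.4 px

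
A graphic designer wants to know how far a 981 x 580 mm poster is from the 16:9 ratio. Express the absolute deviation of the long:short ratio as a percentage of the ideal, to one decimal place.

4.9%

Ratio = 981 / 580 ≈ 1.6914.
Ideal 16:9 ≈ 1.7778. |1.6914 − 1.7778| / 1.7778 ≈ 4.86% → 4.9%.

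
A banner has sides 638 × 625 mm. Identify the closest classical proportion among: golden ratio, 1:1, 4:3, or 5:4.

638/625 ≈ 1.021. Nearest candidates are 1:1 (1.000, off by 0.021) and 5:4 (1.250, off by 0.229).

1:1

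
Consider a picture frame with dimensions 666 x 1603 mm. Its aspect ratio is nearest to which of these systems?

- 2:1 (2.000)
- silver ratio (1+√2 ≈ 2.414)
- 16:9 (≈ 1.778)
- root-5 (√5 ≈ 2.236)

1603/666 ≈ 2.407. Nearest candidates are silver ratio (2.414, off by 0.007) and root-5 (2.236, off by 0.171).

silver ratio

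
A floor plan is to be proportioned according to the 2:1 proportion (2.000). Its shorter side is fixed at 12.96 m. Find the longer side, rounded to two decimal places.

25.92 m

2:1 = 2.00000.
Longer side = 12.96 × 2.00000 ≈ 25.9200 → 25.92 m.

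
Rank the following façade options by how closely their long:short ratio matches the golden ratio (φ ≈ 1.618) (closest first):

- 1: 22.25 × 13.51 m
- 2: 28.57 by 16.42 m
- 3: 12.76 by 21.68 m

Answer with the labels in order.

Ratios: 1 = 22.25 / 13.51 ≈ 1.647; 2 = 28.57 / 16.42 ≈ 1.740; 3 = 21.68 / 12.76 ≈ 1.699.
|Δ from 1.618|: 1 0.029; 2 0.122; 3 0.081.

1, 3, 2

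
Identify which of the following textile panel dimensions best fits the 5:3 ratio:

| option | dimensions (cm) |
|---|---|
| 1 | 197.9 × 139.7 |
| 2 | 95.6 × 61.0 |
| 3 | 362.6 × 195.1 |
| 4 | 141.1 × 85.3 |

Target 5:3 ≈ 1.667.
1: 1.417 (Δ0.250)  2: 1.567 (Δ0.100)  3: 1.859 (Δ0.192)  4: 1.654 (Δ0.013)

4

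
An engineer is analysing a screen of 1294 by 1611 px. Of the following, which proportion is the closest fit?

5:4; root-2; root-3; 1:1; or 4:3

1611/1294 ≈ 1.245. Nearest candidates are 5:4 (1.250, off by 0.005) and 4:3 (1.333, off by 0.088).

5:4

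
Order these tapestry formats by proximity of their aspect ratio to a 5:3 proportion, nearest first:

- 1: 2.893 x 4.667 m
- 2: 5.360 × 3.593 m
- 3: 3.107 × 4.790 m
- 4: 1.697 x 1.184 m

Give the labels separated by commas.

1, 3, 2, 4

1: 4.667/2.893 ≈ 1.613 → |1.613 − 1.667| = 0.054
2: 5.360/3.593 ≈ 1.492 → |1.492 − 1.667| = 0.175
3: 4.790/3.107 ≈ 1.542 → |1.542 − 1.667| = 0.125
4: 1.697/1.184 ≈ 1.433 → |1.433 − 1.667| = 0.234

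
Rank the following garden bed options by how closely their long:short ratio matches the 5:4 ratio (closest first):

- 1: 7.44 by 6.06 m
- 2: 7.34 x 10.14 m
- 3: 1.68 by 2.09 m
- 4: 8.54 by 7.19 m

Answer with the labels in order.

1: 7.44/6.06 ≈ 1.228 → |1.228 − 1.250| = 0.022
2: 10.14/7.34 ≈ 1.381 → |1.381 − 1.250| = 0.131
3: 2.09/1.68 ≈ 1.244 → |1.244 − 1.250| = 0.006
4: 8.54/7.19 ≈ 1.188 → |1.188 − 1.250| = 0.062

3, 1, 4, 2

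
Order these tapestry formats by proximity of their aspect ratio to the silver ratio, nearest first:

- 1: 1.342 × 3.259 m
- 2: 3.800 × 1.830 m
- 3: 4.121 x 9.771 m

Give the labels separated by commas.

1, 3, 2

Ratios: 1 = 3.259 / 1.342 ≈ 2.428; 2 = 3.800 / 1.830 ≈ 2.077; 3 = 9.771 / 4.121 ≈ 2.371.
|Δ from 2.414|: 1 0.014; 2 0.337; 3 0.043.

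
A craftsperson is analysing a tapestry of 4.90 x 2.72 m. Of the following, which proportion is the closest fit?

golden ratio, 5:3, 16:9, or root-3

Ratio = 4.90 / 2.72 ≈ 1.801.
Distances: golden ratio 1.618 (Δ 0.183); 5:3 1.667 (Δ 0.134); 16:9 1.778 (Δ 0.023); root-3 1.732 (Δ 0.069).

16:9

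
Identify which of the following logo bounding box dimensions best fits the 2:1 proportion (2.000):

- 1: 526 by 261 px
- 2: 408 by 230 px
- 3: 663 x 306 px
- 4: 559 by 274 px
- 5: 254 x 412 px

1

Target 2:1 ≈ 2.000.
1: 2.015 (Δ0.015)  2: 1.774 (Δ0.226)  3: 2.167 (Δ0.167)  4: 2.040 (Δ0.040)  5: 1.622 (Δ0.378)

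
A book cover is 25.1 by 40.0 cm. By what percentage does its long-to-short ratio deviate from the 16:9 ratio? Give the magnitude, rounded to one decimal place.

10.4%

Ratio = 40.0 / 25.1 ≈ 1.5936.
Ideal 16:9 ≈ 1.7778. |1.5936 − 1.7778| / 1.7778 ≈ 10.36% → 10.4%.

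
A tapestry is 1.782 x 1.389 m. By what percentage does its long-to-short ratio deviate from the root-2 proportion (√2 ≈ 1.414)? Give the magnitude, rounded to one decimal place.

Ratio = 1.782 / 1.389 ≈ 1.2829.
Ideal root-2 ≈ 1.4142. |1.2829 − 1.4142| / 1.4142 ≈ 9.28% → 9.3%.

9.3%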